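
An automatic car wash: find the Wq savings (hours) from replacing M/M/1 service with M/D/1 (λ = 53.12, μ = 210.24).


ρ = 53.12/210.24 = 0.2527
Wq(M/M/1) = ρ/(μ−λ) = 0.2527/157.12 = 0.001608 hr
Wq(M/D/1) = ρ/(2(μ−λ)) = 0.0008040 hr
Savings = 0.001608 − 0.0008040 = 0.0008040 hr

Final: 0.0008040 hr


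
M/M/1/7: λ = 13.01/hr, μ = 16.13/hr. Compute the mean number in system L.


ρ = 13.01/16.13 = 0.8066
L = ρ[1 − (K+1)ρ^K + Kρ^(K+1)] / [(1−ρ)(1−ρ^(K+1))]
Numerator: 0.8066·(1 − 8·0.222075 + 7·0.179120) = 0.384924
Denominator: (0.1934)·(0.820880) = 0.158782
L = 0.384924/0.158782 = 2.4242

Final: 2.4242


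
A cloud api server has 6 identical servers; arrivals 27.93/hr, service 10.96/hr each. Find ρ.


ρ = λ/(cμ) = 27.93/(6·10.96) = 27.93/65.76 = 0.4247

Final: 0.4247


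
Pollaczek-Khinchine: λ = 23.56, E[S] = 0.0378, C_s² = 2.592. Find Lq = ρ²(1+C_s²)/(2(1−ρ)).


ρ = λ·E[S] = 23.56·0.0378 = 0.8906
Lq = ρ²(1+C_s²)/(2(1−ρ)) = 0.7931·(1+2.592)/(2·0.1094)
= 0.7931·3.5920/0.2189 = 13.01656

Final: 13.01656


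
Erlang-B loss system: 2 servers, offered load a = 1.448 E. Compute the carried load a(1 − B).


B(2,1.448) = 0.299842 (Erlang-B)
Carried load = a(1 − B) = 1.448·(1 − 0.299842) = 1.448·0.700158 = 1.0138 E

Final: 1.0138 Erlangs


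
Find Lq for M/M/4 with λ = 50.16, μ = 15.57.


a = λ/μ = 3.2216; ρ = a/4 = 0.8054
P₀ = 0.026284
Lq = P₀·a^c·ρ / (c!·(1−ρ)²) = 0.026284·107.71487·0.8054/(24·0.03787)
= 2.50873

Final: 2.50873


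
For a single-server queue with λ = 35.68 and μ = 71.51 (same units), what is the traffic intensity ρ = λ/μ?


ρ = λ/μ = 35.68/71.51 = 0.4990

Final: 0.4990


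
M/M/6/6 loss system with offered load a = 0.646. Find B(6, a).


B(c,a) = (a^c/c!) / Σ_{k=0}^{c} a^k/k!
a^6/6! = 0.0001009
Σ terms (k=0..6): 1.00000 + 0.64600 + 0.20866 + 0.04493 + 0.007256 + 0.0009375 + 0.0001009 = 1.907884
B = 0.0001009/1.907884 = 0.00005291

Final: 0.00005291


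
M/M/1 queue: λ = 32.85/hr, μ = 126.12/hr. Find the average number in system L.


ρ = λ/μ = 32.85/126.12 = 0.2605
L = ρ/(1−ρ) = 0.2605/(1 − 0.2605) = 0.2605/0.7395 = 0.3522

Final: 0.3522


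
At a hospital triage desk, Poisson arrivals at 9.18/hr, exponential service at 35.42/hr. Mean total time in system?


W = 1/(μ−λ) = 1/(35.42 − 9.18) = 1/26.24 = 0.03811 hr

Final: 0.03811 hr


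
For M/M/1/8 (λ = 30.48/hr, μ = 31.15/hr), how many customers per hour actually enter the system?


ρ = 0.9785; P_K = (1−ρ)ρ^8/(1−ρ^9) = 0.101695
λ_eff = λ(1 − P_K) = 30.48·(1 − 0.101695) = 30.48·0.898305 = 27.3803 /hr

Final: 27.3803 /hr


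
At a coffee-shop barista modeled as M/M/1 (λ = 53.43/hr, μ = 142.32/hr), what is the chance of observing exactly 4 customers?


ρ = 53.43/142.32 = 0.3754
P_n = (1−ρ)·ρ^n = (1 − 0.3754)·0.3754^4 = 0.6246·0.019864 = 0.012407

Final: 0.012407


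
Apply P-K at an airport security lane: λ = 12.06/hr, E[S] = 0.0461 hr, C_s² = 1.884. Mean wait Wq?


ρ = λ·E[S] = 12.06·0.0461 = 0.5560
E[S²] = E[S]²(1+C_s²) = 0.0461²·(1+1.884) = 0.006129
Wq = λ·E[S²]/(2(1−ρ)) = 12.06·0.006129/(2·0.4440) = 0.08323 hr

Final: 0.08323 hr


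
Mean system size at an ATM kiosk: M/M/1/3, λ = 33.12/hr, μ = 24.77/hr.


ρ = 33.12/24.77 = 1.3371
L = ρ[1 − (K+1)ρ^K + Kρ^(K+1)] / [(1−ρ)(1−ρ^(K+1))]
Numerator: 1.3371·(1 − 4·2.390523 + 3·3.196372) = 1.373233
Denominator: (-0.3371)·(-2.196372) = 0.740400
L = 1.373233/0.740400 = 1.8547

Final: 1.8547


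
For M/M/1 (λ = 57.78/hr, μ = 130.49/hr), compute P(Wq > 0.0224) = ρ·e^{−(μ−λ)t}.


ρ = 57.78/130.49 = 0.4428
P(Wq > t) = ρ·e^{−(μ−λ)t} = 0.4428·e^{−1.6287}
= 0.4428·0.196184 = 0.086869

Final: 0.086869


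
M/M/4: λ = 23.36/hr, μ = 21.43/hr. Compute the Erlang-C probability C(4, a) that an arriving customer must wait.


a = λ/μ = 1.0901; ρ = a/4 = 0.2725
P₀ = 0.335467 (from M/M/c formula)
C(c,a) = [a^c/(c!(1−ρ))]·P₀ = [1.41190/(24·0.7275)]·0.335467
= 0.08087·0.335467 = 0.027128

Final: 0.027128


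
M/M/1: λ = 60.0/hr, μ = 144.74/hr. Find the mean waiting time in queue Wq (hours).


ρ = 60.0/144.74 = 0.4145
Wq = ρ/(μ−λ) = 0.4145/(144.74 − 60.0) = 0.4145/84.74 = 0.004892 hr

Final: 0.004892 hr


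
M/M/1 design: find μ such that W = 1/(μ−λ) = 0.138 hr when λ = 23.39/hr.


W = 1/(μ−λ) ⇒ μ − λ = 1/W = 1/0.138 = 7.2464
μ = λ + 1/W = 23.39 + 7.2464 = 30.6364 per hr

Final: 30.6364 /hr


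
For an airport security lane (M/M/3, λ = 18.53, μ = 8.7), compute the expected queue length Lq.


a = λ/μ = 2.1299; ρ = a/3 = 0.7100
P₀ = 0.091322
Lq = P₀·a^c·ρ / (c!·(1−ρ)²) = 0.091322·9.66203·0.7100/(6·0.08412)
= 1.24113

Final: 1.24113


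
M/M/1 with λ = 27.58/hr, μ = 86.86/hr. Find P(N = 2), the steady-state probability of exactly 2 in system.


ρ = 27.58/86.86 = 0.3175
P_n = (1−ρ)·ρ^n = (1 − 0.3175)·0.3175^2 = 0.6825·0.100821 = 0.068808

Final: 0.068808


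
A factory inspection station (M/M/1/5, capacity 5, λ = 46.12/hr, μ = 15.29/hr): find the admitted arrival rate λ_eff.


ρ = 3.0164; P_K = (1−ρ)ρ^5/(1−ρ^6) = 0.669362
λ_eff = λ(1 − P_K) = 46.12·(1 − 0.669362) = 46.12·0.330638 = 15.2490 /hr

Final: 15.2490 /hr


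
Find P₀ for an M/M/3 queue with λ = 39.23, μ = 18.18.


a = λ/μ = 39.23/18.18 = 2.1579; ρ = a/c = 0.7193
Σ_{k=0}^{2} a^k/k! (terms k=0..2) = 1.00000 + 2.15787 + 2.32819 = 5.48606
Tail: a^3/(3!(1−ρ)) = 10.04785/(6·0.2807) = 5.96571
P₀ = 1/(5.48606 + 5.96571) = 1/11.45177 = 0.087323

Final: 0.087323


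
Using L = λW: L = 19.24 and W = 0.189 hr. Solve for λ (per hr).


λ = L/W = 19.24/0.189 = 101.7989 /hr

Final: 101.7989 /hr


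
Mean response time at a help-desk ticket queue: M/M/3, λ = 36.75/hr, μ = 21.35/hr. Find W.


a = 1.7213; ρ = 0.5738; P₀ = 0.161367
Lq = P₀·a^c·ρ/(c!(1−ρ)²) = 0.43321
Wq = Lq/λ = 0.43321/36.75 = 0.01179 hr
W = Wq + 1/μ = 0.01179 + 0.04684 = 0.05863 hr

Final: 0.05863 hr


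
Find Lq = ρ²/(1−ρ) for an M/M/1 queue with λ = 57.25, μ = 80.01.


ρ = 57.25/80.01 = 0.7155
Lq = ρ²/(1−ρ) = 0.5120/0.2845 = 1.7998

Final: 1.7998


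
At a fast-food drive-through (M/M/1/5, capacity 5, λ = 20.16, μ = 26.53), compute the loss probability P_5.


ρ = λ/μ = 20.16/26.53 = 0.7599
P_K = (1−ρ)ρ^K/(1−ρ^(K+1)) = (0.2401·0.253377)/(1 − 0.192539)
= 0.060837/0.807461 = 0.075344

Final: 0.075344


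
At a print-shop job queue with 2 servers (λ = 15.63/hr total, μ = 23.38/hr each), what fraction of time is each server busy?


ρ = λ/(cμ) = 15.63/(2·23.38) = 15.63/46.76 = 0.3343

Final: 0.3343


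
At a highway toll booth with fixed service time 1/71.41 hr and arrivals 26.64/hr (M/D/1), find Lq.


ρ = 26.64/71.41 = 0.3731
M/D/1: Lq = ρ²/(2(1−ρ)) = 0.1392/(2·0.6269) = 0.11099

Final: 0.11099


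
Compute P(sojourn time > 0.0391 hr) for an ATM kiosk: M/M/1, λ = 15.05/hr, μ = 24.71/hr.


W ~ Exponential(μ−λ) for M/M/1.
μ − λ = 24.71 − 15.05 = 9.6600
P(W > t) = e^{−(μ−λ)t} = e^{−0.3777} = 0.685432

Final: 0.685432


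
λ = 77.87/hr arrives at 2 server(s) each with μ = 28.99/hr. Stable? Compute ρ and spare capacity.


Total capacity cμ = 2·28.99 = 57.98/hr
ρ = λ/(cμ) = 77.87/57.98 = 1.3430
Stable ⇔ ρ < 1: NO
Spare capacity = cμ − λ = 57.98 − 77.87 = -19.89/hr

Final: ρ = 1.3430; unstable; margin = -19.89/hr


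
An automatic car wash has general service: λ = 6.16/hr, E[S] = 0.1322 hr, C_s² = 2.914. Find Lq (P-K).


ρ = λ·E[S] = 6.16·0.1322 = 0.8144
Lq = ρ²(1+C_s²)/(2(1−ρ)) = 0.6632·(1+2.914)/(2·0.1856)
= 0.6632·3.9140/0.3713 = 6.99077

Final: 6.99077


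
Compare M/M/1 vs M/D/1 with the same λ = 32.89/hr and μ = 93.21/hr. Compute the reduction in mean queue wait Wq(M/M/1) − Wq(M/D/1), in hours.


ρ = 32.89/93.21 = 0.3529
Wq(M/M/1) = ρ/(μ−λ) = 0.3529/60.32 = 0.005850 hr
Wq(M/D/1) = ρ/(2(μ−λ)) = 0.002925 hr
Savings = 0.005850 − 0.002925 = 0.002925 hr

Final: 0.002925 hr


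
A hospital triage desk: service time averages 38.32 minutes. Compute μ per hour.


μ = 1/(service time) in consistent units.
1 hour = 60 min, so μ = 60/38.32 = 1.5658 per hour

Final: 1.5658 /hr


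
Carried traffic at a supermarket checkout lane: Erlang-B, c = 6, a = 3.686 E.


B(6,3.686) = 0.094990 (Erlang-B)
Carried load = a(1 − B) = 3.686·(1 − 0.094990) = 3.686·0.905010 = 3.3359 E

Final: 3.3359 Erlangs


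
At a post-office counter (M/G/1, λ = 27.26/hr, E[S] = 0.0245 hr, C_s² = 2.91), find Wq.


ρ = λ·E[S] = 27.26·0.0245 = 0.6679
E[S²] = E[S]²(1+C_s²) = 0.0245²·(1+2.91) = 0.002347
Wq = λ·E[S²]/(2(1−ρ)) = 27.26·0.002347/(2·0.3321) = 0.09632 hr

Final: 0.09632 hr


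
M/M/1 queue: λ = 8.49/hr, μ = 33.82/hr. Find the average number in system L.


ρ = λ/μ = 8.49/33.82 = 0.2510
L = ρ/(1−ρ) = 0.2510/(1 − 0.2510) = 0.2510/0.7490 = 0.3352

Final: 0.3352


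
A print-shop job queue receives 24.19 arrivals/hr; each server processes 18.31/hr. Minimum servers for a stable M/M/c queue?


Stability requires cμ > λ ⇔ c > λ/μ.
λ/μ = 24.19/18.31 = 1.3211
Minimum integer c = ⌊1.3211⌋ + 1 = 2
Check: 2·18.31 = 36.62 > 24.19, while 1·18.31 = 18.31 ≤ 24.19

Final: 2 servers


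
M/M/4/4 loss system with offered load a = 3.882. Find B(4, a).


B(c,a) = (a^c/c!) / Σ_{k=0}^{c} a^k/k!
a^4/4! = 9.462609
Σ terms (k=0..4): 1.00000 + 3.88200 + 7.53496 + 9.75024 + 9.46261 = 31.629812
B = 9.462609/31.629812 = 0.299167

Final: 0.299167


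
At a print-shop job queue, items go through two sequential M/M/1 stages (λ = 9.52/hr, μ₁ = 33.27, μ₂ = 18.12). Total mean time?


Each node sees arrival rate λ = 9.52/hr (tandem ⇒ throughput preserved).
W₁ = 1/(μ₁−λ) = 1/(33.27−9.52) = 0.04211 hr
W₂ = 1/(μ₂−λ) = 1/(18.12−9.52) = 0.11628 hr
W_total = W₁ + W₂ = 0.04211 + 0.11628 = 0.15838 hr

Final: 0.15838 hr


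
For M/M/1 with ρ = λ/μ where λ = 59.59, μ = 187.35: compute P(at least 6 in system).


ρ = 59.59/187.35 = 0.3181
P(N ≥ n) = ρ^n = 0.3181^6 = 0.001035

Final: 0.001035


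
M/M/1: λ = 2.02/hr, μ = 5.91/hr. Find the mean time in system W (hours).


W = 1/(μ−λ) = 1/(5.91 − 2.02) = 1/3.89 = 0.2571 hr

Final: 0.2571 hr


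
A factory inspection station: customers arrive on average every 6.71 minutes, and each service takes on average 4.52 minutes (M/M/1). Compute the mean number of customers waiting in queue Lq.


λ = 60/6.71 = 8.9419 /hr
μ = 60/4.52 = 13.2743 /hr
ρ = λ/μ = 8.9419/13.2743 = 0.6736
Lq = ρ²/(1−ρ) = 0.4538/0.3264 = 1.3903

Final: 1.3903


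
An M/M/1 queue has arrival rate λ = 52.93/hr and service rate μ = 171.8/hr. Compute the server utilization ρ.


ρ = λ/μ = 52.93/171.8 = 0.3081

Final: 0.3081


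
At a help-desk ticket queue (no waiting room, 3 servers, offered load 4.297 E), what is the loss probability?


B(c,a) = (a^c/c!) / Σ_{k=0}^{c} a^k/k!
a^3/3! = 13.223451
Σ terms (k=0..3): 1.00000 + 4.29700 + 9.23210 + 13.22345 = 27.752556
B = 13.223451/27.752556 = 0.476477

Final: 0.476477


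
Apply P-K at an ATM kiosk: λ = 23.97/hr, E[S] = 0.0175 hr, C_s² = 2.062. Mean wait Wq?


ρ = λ·E[S] = 23.97·0.0175 = 0.4195
E[S²] = E[S]²(1+C_s²) = 0.0175²·(1+2.062) = 0.0009377
Wq = λ·E[S²]/(2(1−ρ)) = 23.97·0.0009377/(2·0.5805) = 0.01936 hr

Final: 0.01936 hr


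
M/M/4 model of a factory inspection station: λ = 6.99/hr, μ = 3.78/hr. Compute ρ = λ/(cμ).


ρ = λ/(cμ) = 6.99/(4·3.78) = 6.99/15.12 = 0.4623

Final: 0.4623


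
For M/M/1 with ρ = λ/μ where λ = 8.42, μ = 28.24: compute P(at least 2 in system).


ρ = 8.42/28.24 = 0.2982
P(N ≥ n) = ρ^n = 0.2982^2 = 0.088899

Final: 0.088899


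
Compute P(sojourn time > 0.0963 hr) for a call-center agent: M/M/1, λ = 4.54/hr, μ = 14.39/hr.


W ~ Exponential(μ−λ) for M/M/1.
μ − λ = 14.39 − 4.54 = 9.8500
P(W > t) = e^{−(μ−λ)t} = e^{−0.9486} = 0.387300

Final: 0.387300


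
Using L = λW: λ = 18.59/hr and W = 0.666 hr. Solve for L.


L = λW = 18.59·0.666 = 12.3809

Final: 12.3809


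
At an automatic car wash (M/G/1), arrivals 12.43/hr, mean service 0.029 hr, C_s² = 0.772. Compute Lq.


ρ = λ·E[S] = 12.43·0.029 = 0.3605
Lq = ρ²(1+C_s²)/(2(1−ρ)) = 0.1299·(1+0.772)/(2·0.6395)
= 0.1299·1.7720/1.2791 = 0.18002

Final: 0.18002


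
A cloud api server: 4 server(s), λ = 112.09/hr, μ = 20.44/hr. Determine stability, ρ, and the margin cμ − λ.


Total capacity cμ = 4·20.44 = 81.76/hr
ρ = λ/(cμ) = 112.09/81.76 = 1.3710
Stable ⇔ ρ < 1: NO
Spare capacity = cμ − λ = 81.76 − 112.09 = -30.33/hr

Final: ρ = 1.3710; unstable; margin = -30.33/hr


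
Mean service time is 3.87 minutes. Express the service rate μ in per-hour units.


μ = 1/(service time) in consistent units.
1 hour = 60 min, so μ = 60/3.87 = 15.5039 per hour

Final: 15.5039 /hr


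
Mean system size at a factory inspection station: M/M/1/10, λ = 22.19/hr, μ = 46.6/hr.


ρ = 22.19/46.6 = 0.4762
L = ρ[1 − (K+1)ρ^K + Kρ^(K+1)] / [(1−ρ)(1−ρ^(K+1))]
Numerator: 0.4762·(1 − 11·0.0005994 + 10·0.0002854) = 0.474400
Denominator: (0.5238)·(0.999715) = 0.523670
L = 0.474400/0.523670 = 0.9059

Final: 0.9059


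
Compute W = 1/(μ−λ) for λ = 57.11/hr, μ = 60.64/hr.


W = 1/(μ−λ) = 1/(60.64 − 57.11) = 1/3.53 = 0.2833 hr

Final: 0.2833 hr


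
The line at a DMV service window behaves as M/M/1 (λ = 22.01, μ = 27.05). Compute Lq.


ρ = 22.01/27.05 = 0.8137
Lq = ρ²/(1−ρ) = 0.6621/0.1863 = 3.5534

Final: 3.5534


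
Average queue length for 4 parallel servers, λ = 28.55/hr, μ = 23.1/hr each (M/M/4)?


a = λ/μ = 1.2359; ρ = a/4 = 0.3090
P₀ = 0.289432
Lq = P₀·a^c·ρ / (c!·(1−ρ)²) = 0.289432·2.33333·0.3090/(24·0.47750)
= 0.01821

Final: 0.01821


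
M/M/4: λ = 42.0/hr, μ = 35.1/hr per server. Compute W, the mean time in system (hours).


a = 1.1966; ρ = 0.2991; P₀ = 0.301213
Lq = P₀·a^c·ρ/(c!(1−ρ)²) = 0.01567
Wq = Lq/λ = 0.01567/42.0 = 0.0003731 hr
W = Wq + 1/μ = 0.0003731 + 0.02849 = 0.02886 hr

Final: 0.02886 hr


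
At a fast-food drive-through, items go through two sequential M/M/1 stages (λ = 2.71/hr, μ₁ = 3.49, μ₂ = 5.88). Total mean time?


Each node sees arrival rate λ = 2.71/hr (tandem ⇒ throughput preserved).
W₁ = 1/(μ₁−λ) = 1/(3.49−2.71) = 1.28205 hr
W₂ = 1/(μ₂−λ) = 1/(5.88−2.71) = 0.31546 hr
W_total = W₁ + W₂ = 1.28205 + 0.31546 = 1.59751 hr

Final: 1.59751 hr


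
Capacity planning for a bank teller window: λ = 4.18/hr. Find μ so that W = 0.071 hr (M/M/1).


W = 1/(μ−λ) ⇒ μ − λ = 1/W = 1/0.071 = 14.0845
μ = λ + 1/W = 4.18 + 14.0845 = 18.2645 per hr

Final: 18.2645 /hr


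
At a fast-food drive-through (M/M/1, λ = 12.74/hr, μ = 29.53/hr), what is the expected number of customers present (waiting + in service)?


ρ = λ/μ = 12.74/29.53 = 0.4314
L = ρ/(1−ρ) = 0.4314/(1 − 0.4314) = 0.4314/0.5686 = 0.7588

Final: 0.7588


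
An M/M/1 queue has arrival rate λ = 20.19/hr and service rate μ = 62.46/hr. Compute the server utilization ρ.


ρ = λ/μ = 20.19/62.46 = 0.3232

Final: 0.3232


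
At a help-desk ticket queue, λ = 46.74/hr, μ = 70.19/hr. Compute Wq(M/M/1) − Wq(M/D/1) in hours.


ρ = 46.74/70.19 = 0.6659
Wq(M/M/1) = ρ/(μ−λ) = 0.6659/23.45 = 0.02840 hr
Wq(M/D/1) = ρ/(2(μ−λ)) = 0.01420 hr
Savings = 0.02840 − 0.01420 = 0.01420 hr

Final: 0.01420 hr


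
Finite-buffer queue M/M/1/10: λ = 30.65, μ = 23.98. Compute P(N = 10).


ρ = λ/μ = 30.65/23.98 = 1.2781
P_K = (1−ρ)ρ^K/(1−ρ^(K+1)) = (-0.2781·11.636249)/(1 − 14.872854)
= -3.236605/-13.872854 = 0.233305

Final: 0.233305


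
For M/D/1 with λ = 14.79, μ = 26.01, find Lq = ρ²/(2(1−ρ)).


ρ = 14.79/26.01 = 0.5686
M/D/1: Lq = ρ²/(2(1−ρ)) = 0.3233/(2·0.4314) = 0.37478

Final: 0.37478


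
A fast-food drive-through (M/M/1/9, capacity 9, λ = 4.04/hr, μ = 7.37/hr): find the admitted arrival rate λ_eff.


ρ = 0.5482; P_K = (1−ρ)ρ^9/(1−ρ^10) = 0.002024
λ_eff = λ(1 − P_K) = 4.04·(1 − 0.002024) = 4.04·0.997976 = 4.0318 /hr

Final: 4.0318 /hr


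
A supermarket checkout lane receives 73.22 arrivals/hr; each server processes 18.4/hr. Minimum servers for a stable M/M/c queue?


Stability requires cμ > λ ⇔ c > λ/μ.
λ/μ = 73.22/18.4 = 3.9793
Minimum integer c = ⌊3.9793⌋ + 1 = 4
Check: 4·18.4 = 73.60 > 73.22, while 3·18.4 = 55.20 ≤ 73.22

Final: 4 servers


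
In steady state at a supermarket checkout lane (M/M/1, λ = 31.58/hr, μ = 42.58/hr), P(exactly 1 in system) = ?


ρ = 31.58/42.58 = 0.7417
P_n = (1−ρ)·ρ^n = (1 − 0.7417)·0.7417^1 = 0.2583·0.741663 = 0.191599

Final: 0.191599


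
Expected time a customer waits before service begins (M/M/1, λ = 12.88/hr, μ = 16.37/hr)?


ρ = 12.88/16.37 = 0.7868
Wq = ρ/(μ−λ) = 0.7868/(16.37 − 12.88) = 0.7868/3.49 = 0.2254 hr

Final: 0.2254 hr


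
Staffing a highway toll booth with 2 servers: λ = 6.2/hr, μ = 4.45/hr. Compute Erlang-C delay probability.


a = λ/μ = 1.3933; ρ = a/2 = 0.6966
P₀ = 0.178808 (from M/M/c formula)
C(c,a) = [a^c/(c!(1−ρ))]·P₀ = [1.94117/(2·0.3034)]·0.178808
= 3.19933·0.178808 = 0.572066

Final: 0.572066


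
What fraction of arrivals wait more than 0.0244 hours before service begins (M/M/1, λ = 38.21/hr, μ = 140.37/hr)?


ρ = 38.21/140.37 = 0.2722
P(Wq > t) = ρ·e^{−(μ−λ)t} = 0.2722·e^{−2.4927}
= 0.2722·0.082686 = 0.022508

Final: 0.022508


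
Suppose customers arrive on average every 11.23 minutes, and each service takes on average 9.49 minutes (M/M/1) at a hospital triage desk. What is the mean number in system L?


λ = 60/11.23 = 5.3428 /hr
μ = 60/9.49 = 6.3224 /hr
ρ = λ/μ = 5.3428/6.3224 = 0.8451
L = ρ/(1−ρ) = 0.8451/0.1549 = 5.4540

Final: 5.4540


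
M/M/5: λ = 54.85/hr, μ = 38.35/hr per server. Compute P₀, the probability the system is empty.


a = λ/μ = 54.85/38.35 = 1.4302; ρ = a/c = 0.2860
Σ_{k=0}^{4} a^k/k! (terms k=0..4) = 1.00000 + 1.43025 + 1.02280 + 0.48762 + 0.17435 = 4.11503
Tail: a^5/(5!(1−ρ)) = 5.98489/(120·0.7140) = 0.06986
P₀ = 1/(4.11503 + 0.06986) = 1/4.18488 = 0.238955

Final: 0.238955


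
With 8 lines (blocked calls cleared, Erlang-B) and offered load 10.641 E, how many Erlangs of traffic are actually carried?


B(8,10.641) = 0.367341 (Erlang-B)
Carried load = a(1 − B) = 10.641·(1 − 0.367341) = 10.641·0.632659 = 6.7321 E

Final: 6.7321 Erlangs


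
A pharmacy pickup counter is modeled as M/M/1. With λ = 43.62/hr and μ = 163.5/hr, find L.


ρ = λ/μ = 43.62/163.5 = 0.2668
L = ρ/(1−ρ) = 0.2668/(1 − 0.2668) = 0.2668/0.7332 = 0.3639

Final: 0.3639


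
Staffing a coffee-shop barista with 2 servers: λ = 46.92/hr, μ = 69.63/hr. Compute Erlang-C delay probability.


a = λ/μ = 0.6738; ρ = a/2 = 0.3369
P₀ = 0.495972 (from M/M/c formula)
C(c,a) = [a^c/(c!(1−ρ))]·P₀ = [0.45407/(2·0.6631)]·0.495972
= 0.34240·0.495972 = 0.169819

Final: 0.169819


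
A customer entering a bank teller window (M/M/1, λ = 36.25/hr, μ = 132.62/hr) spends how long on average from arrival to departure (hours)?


W = 1/(μ−λ) = 1/(132.62 − 36.25) = 1/96.37 = 0.01038 hr

Final: 0.01038 hr


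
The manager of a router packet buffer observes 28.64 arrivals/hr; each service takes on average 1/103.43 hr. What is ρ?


ρ = λ/μ = 28.64/103.43 = 0.2769

Final: 0.2769


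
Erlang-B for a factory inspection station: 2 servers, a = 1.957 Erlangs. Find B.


B(c,a) = (a^c/c!) / Σ_{k=0}^{c} a^k/k!
a^2/2! = 1.914925
Σ terms (k=0..2): 1.00000 + 1.95700 + 1.91492 = 4.871925
B = 1.914925/4.871925 = 0.393053

Final: 0.393053


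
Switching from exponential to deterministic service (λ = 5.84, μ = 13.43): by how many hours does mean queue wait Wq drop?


ρ = 5.84/13.43 = 0.4348
Wq(M/M/1) = ρ/(μ−λ) = 0.4348/7.59 = 0.05729 hr
Wq(M/D/1) = ρ/(2(μ−λ)) = 0.02865 hr
Savings = 0.05729 − 0.02865 = 0.02865 hr

Final: 0.02865 hr


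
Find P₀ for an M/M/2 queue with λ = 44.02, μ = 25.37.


a = λ/μ = 44.02/25.37 = 1.7351; ρ = a/c = 0.8676
Σ_{k=0}^{1} a^k/k! (terms k=0..1) = 1.00000 + 1.73512 = 2.73512
Tail: a^2/(2!(1−ρ)) = 3.01064/(2·0.1324) = 11.36607
P₀ = 1/(2.73512 + 11.36607) = 1/14.10119 = 0.070916

Final: 0.070916


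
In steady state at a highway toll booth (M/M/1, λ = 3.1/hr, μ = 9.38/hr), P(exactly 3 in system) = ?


ρ = 3.1/9.38 = 0.3305
P_n = (1−ρ)·ρ^n = (1 − 0.3305)·0.3305^3 = 0.6695·0.036097 = 0.024168

Final: 0.024168


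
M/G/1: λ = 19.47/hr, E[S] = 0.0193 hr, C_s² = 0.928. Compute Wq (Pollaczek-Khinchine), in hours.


ρ = λ·E[S] = 19.47·0.0193 = 0.3758
E[S²] = E[S]²(1+C_s²) = 0.0193²·(1+0.928) = 0.0007182
Wq = λ·E[S²]/(2(1−ρ)) = 19.47·0.0007182/(2·0.6242) = 0.01120 hr

Final: 0.01120 hr


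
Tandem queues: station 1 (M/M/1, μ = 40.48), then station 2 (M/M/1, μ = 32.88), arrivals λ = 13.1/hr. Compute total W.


Each node sees arrival rate λ = 13.1/hr (tandem ⇒ throughput preserved).
W₁ = 1/(μ₁−λ) = 1/(40.48−13.1) = 0.03652 hr
W₂ = 1/(μ₂−λ) = 1/(32.88−13.1) = 0.05056 hr
W_total = W₁ + W₂ = 0.03652 + 0.05056 = 0.08708 hr

Final: 0.08708 hr


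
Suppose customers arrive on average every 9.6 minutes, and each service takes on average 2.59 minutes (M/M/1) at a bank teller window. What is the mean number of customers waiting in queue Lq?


λ = 60/9.6 = 6.2500 /hr
μ = 60/2.59 = 23.1660 /hr
ρ = λ/μ = 6.2500/23.1660 = 0.2698
Lq = ρ²/(1−ρ) = 0.07279/0.7302 = 0.09968

Final: 0.09968


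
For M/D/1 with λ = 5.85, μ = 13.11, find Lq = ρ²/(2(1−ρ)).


ρ = 5.85/13.11 = 0.4462
M/D/1: Lq = ρ²/(2(1−ρ)) = 0.1991/(2·0.5538) = 0.17978

Final: 0.17978


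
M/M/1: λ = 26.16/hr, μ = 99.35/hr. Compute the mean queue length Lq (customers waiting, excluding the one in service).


ρ = 26.16/99.35 = 0.2633
Lq = ρ²/(1−ρ) = 0.06933/0.7367 = 0.09411

Final: 0.09411


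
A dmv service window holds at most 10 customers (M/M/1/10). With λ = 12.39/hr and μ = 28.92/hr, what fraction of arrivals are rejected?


ρ = λ/μ = 12.39/28.92 = 0.4284
P_K = (1−ρ)ρ^K/(1−ρ^(K+1)) = (0.5716·0.0002083)/(1 − 0.00008925)
= 0.0001191/0.999911 = 0.0001191

Final: 0.0001191


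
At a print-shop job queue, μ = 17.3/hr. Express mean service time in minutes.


Mean service time = 1/μ = 1/17.3 hour = 0.05780 hour
In minutes: 0.05780 × 60 = 3.4682 min

Final: 3.4682 min


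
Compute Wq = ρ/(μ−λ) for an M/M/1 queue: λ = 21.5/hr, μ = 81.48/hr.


ρ = 21.5/81.48 = 0.2639
Wq = ρ/(μ−λ) = 0.2639/(81.48 − 21.5) = 0.2639/59.98 = 0.004399 hr

Final: 0.004399 hr


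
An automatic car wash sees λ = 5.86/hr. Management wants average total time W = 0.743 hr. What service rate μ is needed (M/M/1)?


W = 1/(μ−λ) ⇒ μ − λ = 1/W = 1/0.743 = 1.3459
μ = λ + 1/W = 5.86 + 1.3459 = 7.2059 per hr

Final: 7.2059 /hr


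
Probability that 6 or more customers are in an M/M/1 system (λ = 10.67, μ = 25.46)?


ρ = 10.67/25.46 = 0.4191
P(N ≥ n) = ρ^n = 0.4191^6 = 0.005418

Final: 0.005418


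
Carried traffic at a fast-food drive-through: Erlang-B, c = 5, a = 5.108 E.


B(5,5.108) = 0.293569 (Erlang-B)
Carried load = a(1 − B) = 5.108·(1 − 0.293569) = 5.108·0.706431 = 3.6085 E

Final: 3.6085 Erlangs


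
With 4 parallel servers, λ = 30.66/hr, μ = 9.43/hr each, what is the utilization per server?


ρ = λ/(cμ) = 30.66/(4·9.43) = 30.66/37.72 = 0.8128

Final: 0.8128


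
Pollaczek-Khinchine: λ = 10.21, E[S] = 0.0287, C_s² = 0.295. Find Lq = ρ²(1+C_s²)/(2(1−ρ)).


ρ = λ·E[S] = 10.21·0.0287 = 0.2930
Lq = ρ²(1+C_s²)/(2(1−ρ)) = 0.08586·(1+0.295)/(2·0.7070)
= 0.08586·1.2950/1.4139 = 0.07864

Final: 0.07864


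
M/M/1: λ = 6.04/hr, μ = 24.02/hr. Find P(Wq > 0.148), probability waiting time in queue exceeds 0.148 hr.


ρ = 6.04/24.02 = 0.2515
P(Wq > t) = ρ·e^{−(μ−λ)t} = 0.2515·e^{−2.6610}
= 0.2515·0.069876 = 0.017571

Final: 0.017571


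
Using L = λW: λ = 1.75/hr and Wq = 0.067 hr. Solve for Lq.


Lq = λWq = 1.75·0.067 = 0.1173

Final: 0.1173


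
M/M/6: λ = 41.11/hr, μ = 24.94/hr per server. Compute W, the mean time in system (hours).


a = 1.6484; ρ = 0.2747; P₀ = 0.192279
Lq = P₀·a^c·ρ/(c!(1−ρ)²) = 0.002798
Wq = Lq/λ = 0.002798/41.11 = 0.00006805 hr
W = Wq + 1/μ = 0.00006805 + 0.04010 = 0.04016 hr

Final: 0.04016 hr


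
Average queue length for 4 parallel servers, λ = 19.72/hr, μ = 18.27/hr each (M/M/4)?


a = λ/μ = 1.0794; ρ = a/4 = 0.2698
P₀ = 0.339108
Lq = P₀·a^c·ρ / (c!·(1−ρ)²) = 0.339108·1.35729·0.2698/(24·0.53313)
= 0.009707

Final: 0.009707


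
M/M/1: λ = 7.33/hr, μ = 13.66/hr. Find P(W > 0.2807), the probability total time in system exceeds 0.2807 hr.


W ~ Exponential(μ−λ) for M/M/1.
μ − λ = 13.66 − 7.33 = 6.3300
P(W > t) = e^{−(μ−λ)t} = e^{−1.7768} = 0.169173

Final: 0.169173


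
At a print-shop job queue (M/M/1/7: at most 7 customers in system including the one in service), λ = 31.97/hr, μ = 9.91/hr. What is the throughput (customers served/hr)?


ρ = 3.2260; P_K = (1−ρ)ρ^7/(1−ρ^8) = 0.690081
λ_eff = λ(1 − P_K) = 31.97·(1 − 0.690081) = 31.97·0.309919 = 9.9081 /hr

Final: 9.9081 /hr


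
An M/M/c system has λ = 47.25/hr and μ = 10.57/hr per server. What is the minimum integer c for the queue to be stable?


Stability requires cμ > λ ⇔ c > λ/μ.
λ/μ = 47.25/10.57 = 4.4702
Minimum integer c = ⌊4.4702⌋ + 1 = 5
Check: 5·10.57 = 52.85 > 47.25, while 4·10.57 = 42.28 ≤ 47.25

Final: 5 servers


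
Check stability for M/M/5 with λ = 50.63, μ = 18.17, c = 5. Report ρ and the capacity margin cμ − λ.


Total capacity cμ = 5·18.17 = 90.85/hr
ρ = λ/(cμ) = 50.63/90.85 = 0.5573
Stable ⇔ ρ < 1: YES
Spare capacity = cμ − λ = 90.85 − 50.63 = 40.22/hr

Final: ρ = 0.5573; stable; margin = 40.22/hr


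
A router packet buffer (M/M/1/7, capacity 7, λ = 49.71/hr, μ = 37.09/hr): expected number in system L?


ρ = 49.71/37.09 = 1.3403
L = ρ[1 − (K+1)ρ^K + Kρ^(K+1)] / [(1−ρ)(1−ρ^(K+1))]
Numerator: 1.3403·(1 − 8·7.767987 + 7·10.411072) = 15.726002
Denominator: (-0.3403)·(-9.411072) = 3.202150
L = 15.726002/3.202150 = 4.9111

Final: 4.9111


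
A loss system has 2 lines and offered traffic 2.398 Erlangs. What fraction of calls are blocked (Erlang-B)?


B(c,a) = (a^c/c!) / Σ_{k=0}^{c} a^k/k!
a^2/2! = 2.875202
Σ terms (k=0..2): 1.00000 + 2.39800 + 2.87520 = 6.273202
B = 2.875202/6.273202 = 0.458331

Final: 0.458331


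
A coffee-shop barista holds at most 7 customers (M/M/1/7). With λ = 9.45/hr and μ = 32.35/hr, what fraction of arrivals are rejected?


ρ = λ/μ = 9.45/32.35 = 0.2921
P_K = (1−ρ)ρ^K/(1−ρ^(K+1)) = (0.7079·0.0001815)/(1 − 0.00005302)
= 0.0001285/0.999947 = 0.0001285

Final: 0.0001285


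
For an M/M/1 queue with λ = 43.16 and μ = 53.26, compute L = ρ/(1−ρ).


ρ = λ/μ = 43.16/53.26 = 0.8104
L = ρ/(1−ρ) = 0.8104/(1 − 0.8104) = 0.8104/0.1896 = 4.2733

Final: 4.2733


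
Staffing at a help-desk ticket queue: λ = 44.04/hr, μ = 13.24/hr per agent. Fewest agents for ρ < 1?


Stability requires cμ > λ ⇔ c > λ/μ.
λ/μ = 44.04/13.24 = 3.3263
Minimum integer c = ⌊3.3263⌋ + 1 = 4
Check: 4·13.24 = 52.96 > 44.04, while 3·13.24 = 39.72 ≤ 44.04

Final: 4 servers


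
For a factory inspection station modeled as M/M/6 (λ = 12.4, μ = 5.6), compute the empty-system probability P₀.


a = λ/μ = 12.4/5.6 = 2.2143; ρ = a/c = 0.3690
Σ_{k=0}^{5} a^k/k! (terms k=0..5) = 1.00000 + 2.21429 + 2.45153 + 1.80946 + 1.00167 + 0.44360 = 8.92054
Tail: a^6/(6!(1−ρ)) = 117.86964/(720·0.6310) = 0.25946
P₀ = 1/(8.92054 + 0.25946) = 1/9.18000 = 0.108932

Final: 0.108932


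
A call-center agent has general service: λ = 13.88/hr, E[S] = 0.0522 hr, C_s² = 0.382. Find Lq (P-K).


ρ = λ·E[S] = 13.88·0.0522 = 0.7245
Lq = ρ²(1+C_s²)/(2(1−ρ)) = 0.5250·(1+0.382)/(2·0.2755)
= 0.5250·1.3820/0.5509 = 1.31684

Final: 1.31684


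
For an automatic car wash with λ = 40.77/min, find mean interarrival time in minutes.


Mean interarrival time = 1/λ = 1/40.77 minute = 0.02453 minute
In minutes: 0.02453 × 1 = 0.02453 min

Final: 0.02453 min


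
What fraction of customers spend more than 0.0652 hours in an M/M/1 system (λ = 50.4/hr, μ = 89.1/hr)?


W ~ Exponential(μ−λ) for M/M/1.
μ − λ = 89.1 − 50.4 = 38.7000
P(W > t) = e^{−(μ−λ)t} = e^{−2.5232} = 0.080199

Final: 0.080199


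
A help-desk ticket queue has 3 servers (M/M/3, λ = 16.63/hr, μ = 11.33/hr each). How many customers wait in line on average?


a = λ/μ = 1.4678; ρ = a/3 = 0.4893
P₀ = 0.218489
Lq = P₀·a^c·ρ / (c!·(1−ρ)²) = 0.218489·3.16218·0.4893/(6·0.26085)
= 0.21598

Final: 0.21598


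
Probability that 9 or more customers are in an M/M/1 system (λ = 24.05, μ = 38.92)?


ρ = 24.05/38.92 = 0.6179
P(N ≥ n) = ρ^n = 0.6179^9 = 0.013137

Final: 0.013137


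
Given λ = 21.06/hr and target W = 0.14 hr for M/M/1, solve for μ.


W = 1/(μ−λ) ⇒ μ − λ = 1/W = 1/0.14 = 7.1429
μ = λ + 1/W = 21.06 + 7.1429 = 28.2029 per hr

Final: 28.2029 /hr


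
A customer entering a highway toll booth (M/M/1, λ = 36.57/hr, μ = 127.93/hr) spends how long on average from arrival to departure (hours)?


W = 1/(μ−λ) = 1/(127.93 − 36.57) = 1/91.36 = 0.01095 hr

Final: 0.01095 hr


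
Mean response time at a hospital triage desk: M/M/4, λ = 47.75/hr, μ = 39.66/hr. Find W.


a = 1.2040; ρ = 0.3010; P₀ = 0.298962
Lq = P₀·a^c·ρ/(c!(1−ρ)²) = 0.01612
Wq = Lq/λ = 0.01612/47.75 = 0.0003377 hr
W = Wq + 1/μ = 0.0003377 + 0.02521 = 0.02555 hr

Final: 0.02555 hr


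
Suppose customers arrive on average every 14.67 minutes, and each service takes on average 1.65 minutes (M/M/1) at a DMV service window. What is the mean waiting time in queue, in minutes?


λ = 60/14.67 = 4.0900 /hr
μ = 60/1.65 = 36.3636 /hr
ρ = λ/μ = 4.0900/36.3636 = 0.1125
Wq = ρ/(μ−λ) = 0.1125/(36.3636−4.0900) = 0.003485 hr
In minutes: 0.003485·60 = 0.2091 min

Final: 0.2091 min


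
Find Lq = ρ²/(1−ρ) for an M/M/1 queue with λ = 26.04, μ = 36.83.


ρ = 26.04/36.83 = 0.7070
Lq = ρ²/(1−ρ) = 0.4999/0.2930 = 1.7063

Final: 1.7063


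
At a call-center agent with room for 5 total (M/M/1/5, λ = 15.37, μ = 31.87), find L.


ρ = 15.37/31.87 = 0.4823
L = ρ[1 − (K+1)ρ^K + Kρ^(K+1)] / [(1−ρ)(1−ρ^(K+1))]
Numerator: 0.4823·(1 − 6·0.026089 + 5·0.012582) = 0.437119
Denominator: (0.5177)·(0.987418) = 0.511214
L = 0.437119/0.511214 = 0.8551

Final: 0.8551


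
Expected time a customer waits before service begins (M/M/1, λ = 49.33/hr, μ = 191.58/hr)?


ρ = 49.33/191.58 = 0.2575
Wq = ρ/(μ−λ) = 0.2575/(191.58 − 49.33) = 0.2575/142.25 = 0.001810 hr

Final: 0.001810 hr


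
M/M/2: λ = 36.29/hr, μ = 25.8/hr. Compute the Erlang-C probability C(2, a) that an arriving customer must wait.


a = λ/μ = 1.4066; ρ = a/2 = 0.7033
P₀ = 0.174195 (from M/M/c formula)
C(c,a) = [a^c/(c!(1−ρ))]·P₀ = [1.97849/(2·0.2967)]·0.174195
= 3.33410·0.174195 = 0.580784

Final: 0.580784


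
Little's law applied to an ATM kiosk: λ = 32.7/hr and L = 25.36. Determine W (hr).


W = L/λ = 25.36/32.7 = 0.7755 hr

Final: 0.7755 hr


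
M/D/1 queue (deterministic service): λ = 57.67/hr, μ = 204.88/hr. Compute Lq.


ρ = 57.67/204.88 = 0.2815
M/D/1: Lq = ρ²/(2(1−ρ)) = 0.07923/(2·0.7185) = 0.05514

Final: 0.05514


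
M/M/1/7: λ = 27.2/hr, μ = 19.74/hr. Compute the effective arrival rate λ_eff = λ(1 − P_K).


ρ = 1.3779; P_K = (1−ρ)ρ^7/(1−ρ^8) = 0.297130
λ_eff = λ(1 − P_K) = 27.2·(1 − 0.297130) = 27.2·0.702870 = 19.1181 /hr

Final: 19.1181 /hr


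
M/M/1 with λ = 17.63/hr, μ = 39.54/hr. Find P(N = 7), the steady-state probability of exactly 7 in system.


ρ = 17.63/39.54 = 0.4459
P_n = (1−ρ)·ρ^n = (1 − 0.4459)·0.4459^7 = 0.5541·0.003504 = 0.001941

Final: 0.001941


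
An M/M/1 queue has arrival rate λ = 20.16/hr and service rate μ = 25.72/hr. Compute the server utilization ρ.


ρ = λ/μ = 20.16/25.72 = 0.7838

Final: 0.7838


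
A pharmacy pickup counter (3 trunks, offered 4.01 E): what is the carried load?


B(3,4.01) = 0.451608 (Erlang-B)
Carried load = a(1 − B) = 4.01·(1 − 0.451608) = 4.01·0.548392 = 2.1991 E

Final: 2.1991 Erlangs


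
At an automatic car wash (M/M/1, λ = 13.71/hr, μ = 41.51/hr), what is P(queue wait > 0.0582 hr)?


ρ = 13.71/41.51 = 0.3303
P(Wq > t) = ρ·e^{−(μ−λ)t} = 0.3303·e^{−1.6180}
= 0.3303·0.198303 = 0.065496

Final: 0.065496


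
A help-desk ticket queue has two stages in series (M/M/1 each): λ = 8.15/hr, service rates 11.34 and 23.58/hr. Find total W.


Each node sees arrival rate λ = 8.15/hr (tandem ⇒ throughput preserved).
W₁ = 1/(μ₁−λ) = 1/(11.34−8.15) = 0.31348 hr
W₂ = 1/(μ₂−λ) = 1/(23.58−8.15) = 0.06481 hr
W_total = W₁ + W₂ = 0.31348 + 0.06481 = 0.37829 hr

Final: 0.37829 hr


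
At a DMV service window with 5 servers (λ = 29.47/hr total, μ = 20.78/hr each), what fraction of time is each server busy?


ρ = λ/(cμ) = 29.47/(5·20.78) = 29.47/103.90 = 0.2836

Final: 0.2836


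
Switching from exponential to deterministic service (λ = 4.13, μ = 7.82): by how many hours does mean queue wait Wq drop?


ρ = 4.13/7.82 = 0.5281
Wq(M/M/1) = ρ/(μ−λ) = 0.5281/3.69 = 0.14313 hr
Wq(M/D/1) = ρ/(2(μ−λ)) = 0.07156 hr
Savings = 0.14313 − 0.07156 = 0.07156 hr

Final: 0.07156 hr


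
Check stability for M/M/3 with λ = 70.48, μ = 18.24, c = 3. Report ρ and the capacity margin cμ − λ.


Total capacity cμ = 3·18.24 = 54.72/hr
ρ = λ/(cμ) = 70.48/54.72 = 1.2880
Stable ⇔ ρ < 1: NO
Spare capacity = cμ − λ = 54.72 − 70.48 = -15.76/hr

Final: ρ = 1.2880; unstable; margin = -15.76/hr


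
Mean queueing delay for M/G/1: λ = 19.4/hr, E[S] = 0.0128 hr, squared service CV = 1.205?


ρ = λ·E[S] = 19.4·0.0128 = 0.2483
E[S²] = E[S]²(1+C_s²) = 0.0128²·(1+1.205) = 0.0003613
Wq = λ·E[S²]/(2(1−ρ)) = 19.4·0.0003613/(2·0.7517) = 0.004662 hr

Final: 0.004662 hr


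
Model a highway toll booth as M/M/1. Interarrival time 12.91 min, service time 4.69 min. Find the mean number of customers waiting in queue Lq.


λ = 60/12.91 = 4.6476 /hr
μ = 60/4.69 = 12.7932 /hr
ρ = λ/μ = 4.6476/12.7932 = 0.3633
Lq = ρ²/(1−ρ) = 0.1320/0.6367 = 0.2073

Final: 0.2073


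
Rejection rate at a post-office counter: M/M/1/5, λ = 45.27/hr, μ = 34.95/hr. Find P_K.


ρ = λ/μ = 45.27/34.95 = 1.2953
P_K = (1−ρ)ρ^K/(1−ρ^(K+1)) = (-0.2953·3.645999)/(1 − 4.722586)
= -1.076587/-3.722586 = 0.289204

Final: 0.289204


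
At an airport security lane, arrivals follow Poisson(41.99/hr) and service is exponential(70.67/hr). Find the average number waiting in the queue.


ρ = 41.99/70.67 = 0.5942
Lq = ρ²/(1−ρ) = 0.3530/0.4058 = 0.8699

Final: 0.8699


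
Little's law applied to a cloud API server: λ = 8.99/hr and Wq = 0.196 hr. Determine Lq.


Lq = λWq = 8.99·0.196 = 1.7620

Final: 1.7620


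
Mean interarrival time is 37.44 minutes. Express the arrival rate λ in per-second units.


λ = 1/(interarrival time) in consistent units.
1 second = 0.0166667 min, so λ = 0.0166667/37.44 = 0.0004452 per second

Final: 0.0004452 /sec


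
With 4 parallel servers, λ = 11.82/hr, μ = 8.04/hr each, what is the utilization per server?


ρ = λ/(cμ) = 11.82/(4·8.04) = 11.82/32.16 = 0.3675

Final: 0.3675


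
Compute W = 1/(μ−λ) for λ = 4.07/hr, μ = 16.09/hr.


W = 1/(μ−λ) = 1/(16.09 − 4.07) = 1/12.02 = 0.08319 hr

Final: 0.08319 hr


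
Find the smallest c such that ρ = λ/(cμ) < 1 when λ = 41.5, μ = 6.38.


Stability requires cμ > λ ⇔ c > λ/μ.
λ/μ = 41.5/6.38 = 6.5047
Minimum integer c = ⌊6.5047⌋ + 1 = 7
Check: 7·6.38 = 44.66 > 41.5, while 6·6.38 = 38.28 ≤ 41.5

Final: 7 servers


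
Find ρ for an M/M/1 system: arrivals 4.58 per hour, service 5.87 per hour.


ρ = λ/μ = 4.58/5.87 = 0.7802

Final: 0.7802


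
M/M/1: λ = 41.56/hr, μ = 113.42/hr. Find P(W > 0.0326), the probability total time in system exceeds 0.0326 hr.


W ~ Exponential(μ−λ) for M/M/1.
μ − λ = 113.42 − 41.56 = 71.8600
P(W > t) = e^{−(μ−λ)t} = e^{−2.3426} = 0.096074

Final: 0.096074


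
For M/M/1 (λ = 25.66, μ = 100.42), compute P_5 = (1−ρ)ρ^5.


ρ = 25.66/100.42 = 0.2555
P_n = (1−ρ)·ρ^n = (1 − 0.2555)·0.2555^5 = 0.7445·0.001089 = 0.0008110

Final: 0.0008110


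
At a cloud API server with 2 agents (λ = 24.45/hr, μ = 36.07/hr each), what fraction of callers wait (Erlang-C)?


a = λ/μ = 0.6778; ρ = a/2 = 0.3389
P₀ = 0.493736 (from M/M/c formula)
C(c,a) = [a^c/(c!(1−ρ))]·P₀ = [0.45948/(2·0.6611)]·0.493736
= 0.34752·0.493736 = 0.171585

Final: 0.171585


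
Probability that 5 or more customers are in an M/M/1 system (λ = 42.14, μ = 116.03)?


ρ = 42.14/116.03 = 0.3632
P(N ≥ n) = ρ^n = 0.3632^5 = 0.006319

Final: 0.006319


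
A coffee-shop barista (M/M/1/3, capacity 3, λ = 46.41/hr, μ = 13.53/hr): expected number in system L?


ρ = 46.41/13.53 = 3.4302
L = ρ[1 − (K+1)ρ^K + Kρ^(K+1)] / [(1−ρ)(1−ρ^(K+1))]
Numerator: 3.4302·(1 − 4·40.359085 + 3·138.437927) = 874.269177
Denominator: (-2.4302)·(-137.437927) = 333.995494
L = 874.269177/333.995494 = 2.6176

Final: 2.6176


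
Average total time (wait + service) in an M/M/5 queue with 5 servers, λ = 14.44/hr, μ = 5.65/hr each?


a = 2.5558; ρ = 0.5112; P₀ = 0.075526
Lq = P₀·a^c·ρ/(c!(1−ρ)²) = 0.14679
Wq = Lq/λ = 0.14679/14.44 = 0.01017 hr
W = Wq + 1/μ = 0.01017 + 0.17699 = 0.18716 hr

Final: 0.18716 hr


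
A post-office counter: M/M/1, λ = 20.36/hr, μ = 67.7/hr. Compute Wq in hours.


ρ = 20.36/67.7 = 0.3007
Wq = ρ/(μ−λ) = 0.3007/(67.7 − 20.36) = 0.3007/47.34 = 0.006353 hr

Final: 0.006353 hr


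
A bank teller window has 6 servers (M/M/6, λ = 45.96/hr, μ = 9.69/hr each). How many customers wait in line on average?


a = λ/μ = 4.7430; ρ = a/6 = 0.7905
P₀ = 0.006607
Lq = P₀·a^c·ρ / (c!·(1−ρ)²) = 0.006607·11385.11595·0.7905/(720·0.04389)
= 1.88190

Final: 1.88190


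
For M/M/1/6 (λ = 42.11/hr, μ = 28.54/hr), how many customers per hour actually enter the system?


ρ = 1.4755; P_K = (1−ρ)ρ^6/(1−ρ^7) = 0.344907
λ_eff = λ(1 − P_K) = 42.11·(1 − 0.344907) = 42.11·0.655093 = 27.5860 /hr

Final: 27.5860 /hr


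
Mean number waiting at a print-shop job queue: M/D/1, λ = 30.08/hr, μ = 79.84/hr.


ρ = 30.08/79.84 = 0.3768
M/D/1: Lq = ρ²/(2(1−ρ)) = 0.1419/(2·0.6232) = 0.11387

Final: 0.11387


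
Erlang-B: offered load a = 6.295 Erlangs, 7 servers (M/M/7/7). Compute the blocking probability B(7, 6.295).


B(c,a) = (a^c/c!) / Σ_{k=0}^{c} a^k/k!
a^7/7! = 77.721219
Σ terms (k=0..7): 1.00000 + 6.29500 + 19.81351 + 41.57535 + 65.42921 + 82.37538 + 86.42550 + 77.72122 = 380.635179
B = 77.721219/380.635179 = 0.204188

Final: 0.204188


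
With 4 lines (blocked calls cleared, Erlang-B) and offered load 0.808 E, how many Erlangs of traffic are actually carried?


B(4,0.808) = 0.007928 (Erlang-B)
Carried load = a(1 − B) = 0.808·(1 − 0.007928) = 0.808·0.992072 = 0.8016 E

Final: 0.8016 Erlangs
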